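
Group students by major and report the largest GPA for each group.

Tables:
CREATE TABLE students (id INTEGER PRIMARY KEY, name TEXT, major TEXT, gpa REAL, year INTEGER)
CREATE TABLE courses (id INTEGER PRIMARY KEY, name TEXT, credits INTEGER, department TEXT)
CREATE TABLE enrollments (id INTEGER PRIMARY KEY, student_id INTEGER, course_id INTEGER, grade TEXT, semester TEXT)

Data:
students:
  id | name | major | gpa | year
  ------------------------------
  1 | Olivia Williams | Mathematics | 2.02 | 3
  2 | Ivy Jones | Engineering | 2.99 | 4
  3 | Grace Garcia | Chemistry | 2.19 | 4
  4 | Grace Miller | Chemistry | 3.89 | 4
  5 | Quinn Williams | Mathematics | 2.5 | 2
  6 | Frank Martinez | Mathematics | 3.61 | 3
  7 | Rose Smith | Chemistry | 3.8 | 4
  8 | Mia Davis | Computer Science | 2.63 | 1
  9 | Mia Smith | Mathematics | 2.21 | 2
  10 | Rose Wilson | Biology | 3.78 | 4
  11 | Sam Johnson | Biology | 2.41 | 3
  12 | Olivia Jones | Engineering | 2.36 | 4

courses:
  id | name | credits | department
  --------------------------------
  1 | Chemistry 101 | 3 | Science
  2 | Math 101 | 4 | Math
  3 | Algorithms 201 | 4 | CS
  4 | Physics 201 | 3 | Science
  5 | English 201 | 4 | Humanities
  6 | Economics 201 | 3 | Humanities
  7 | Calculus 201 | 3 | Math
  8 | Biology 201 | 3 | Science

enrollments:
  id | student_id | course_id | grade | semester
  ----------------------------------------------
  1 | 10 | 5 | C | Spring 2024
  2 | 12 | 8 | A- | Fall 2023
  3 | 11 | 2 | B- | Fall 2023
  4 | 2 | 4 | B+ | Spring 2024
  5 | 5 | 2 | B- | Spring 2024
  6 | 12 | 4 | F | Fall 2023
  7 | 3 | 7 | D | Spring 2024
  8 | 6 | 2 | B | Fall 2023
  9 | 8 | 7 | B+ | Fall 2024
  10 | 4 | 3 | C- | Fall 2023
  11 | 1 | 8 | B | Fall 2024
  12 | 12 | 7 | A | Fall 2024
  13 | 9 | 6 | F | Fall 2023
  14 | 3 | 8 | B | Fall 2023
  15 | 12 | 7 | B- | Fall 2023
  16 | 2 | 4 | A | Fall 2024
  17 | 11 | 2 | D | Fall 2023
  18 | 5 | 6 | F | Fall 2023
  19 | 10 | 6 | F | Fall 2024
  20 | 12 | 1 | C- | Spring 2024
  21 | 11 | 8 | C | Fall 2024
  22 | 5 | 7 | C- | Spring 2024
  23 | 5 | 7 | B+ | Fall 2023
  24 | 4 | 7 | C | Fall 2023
SELECT major, MAX(gpa) AS max_gpa FROM students GROUP BY major

Execution result:
major | max_gpa
Biology | 3.78
Chemistry | 3.89
Computer Science | 2.63
Engineering | 2.99
Mathematics | 3.61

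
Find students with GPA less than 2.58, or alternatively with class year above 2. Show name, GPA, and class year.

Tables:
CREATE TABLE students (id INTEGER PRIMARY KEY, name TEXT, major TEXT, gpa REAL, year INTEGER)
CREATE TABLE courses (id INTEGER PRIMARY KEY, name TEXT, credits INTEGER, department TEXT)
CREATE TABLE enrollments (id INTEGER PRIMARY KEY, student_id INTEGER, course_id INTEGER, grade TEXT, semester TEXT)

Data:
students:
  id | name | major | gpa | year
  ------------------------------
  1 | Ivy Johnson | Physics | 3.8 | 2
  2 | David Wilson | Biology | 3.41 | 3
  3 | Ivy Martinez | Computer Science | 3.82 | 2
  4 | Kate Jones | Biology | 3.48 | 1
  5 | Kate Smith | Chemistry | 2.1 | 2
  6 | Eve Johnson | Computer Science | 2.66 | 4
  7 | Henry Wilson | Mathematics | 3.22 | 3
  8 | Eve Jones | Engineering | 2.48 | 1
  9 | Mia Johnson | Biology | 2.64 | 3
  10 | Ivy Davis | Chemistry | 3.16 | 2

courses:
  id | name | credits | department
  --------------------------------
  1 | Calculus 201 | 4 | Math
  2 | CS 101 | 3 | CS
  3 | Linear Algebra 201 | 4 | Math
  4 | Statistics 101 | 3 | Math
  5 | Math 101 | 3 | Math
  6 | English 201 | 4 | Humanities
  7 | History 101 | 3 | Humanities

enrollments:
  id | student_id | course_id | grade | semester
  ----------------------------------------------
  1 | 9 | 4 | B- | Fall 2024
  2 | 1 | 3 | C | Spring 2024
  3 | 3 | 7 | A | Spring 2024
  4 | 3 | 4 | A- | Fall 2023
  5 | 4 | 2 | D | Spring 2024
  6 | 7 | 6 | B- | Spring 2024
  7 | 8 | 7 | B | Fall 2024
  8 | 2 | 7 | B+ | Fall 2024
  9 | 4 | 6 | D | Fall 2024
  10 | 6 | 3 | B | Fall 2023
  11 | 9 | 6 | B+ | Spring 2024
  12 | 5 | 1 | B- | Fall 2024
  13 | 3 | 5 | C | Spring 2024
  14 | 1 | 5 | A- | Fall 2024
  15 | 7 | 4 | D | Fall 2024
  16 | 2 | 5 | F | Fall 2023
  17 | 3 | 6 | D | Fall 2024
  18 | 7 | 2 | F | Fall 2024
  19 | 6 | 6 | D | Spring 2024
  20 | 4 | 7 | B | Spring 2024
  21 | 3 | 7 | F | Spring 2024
SELECT name, gpa, year FROM students WHERE gpa < 2.58 OR year > 2

Execution result:
name | gpa | year
David Wilson | 3.41 | 3
Kate Smith | 2.10 | 2
Eve Johnson | 2.66 | 4
Henry Wilson | 3.22 | 3
Eve Jones | 2.48 | 1
Mia Johnson | 2.64 | 3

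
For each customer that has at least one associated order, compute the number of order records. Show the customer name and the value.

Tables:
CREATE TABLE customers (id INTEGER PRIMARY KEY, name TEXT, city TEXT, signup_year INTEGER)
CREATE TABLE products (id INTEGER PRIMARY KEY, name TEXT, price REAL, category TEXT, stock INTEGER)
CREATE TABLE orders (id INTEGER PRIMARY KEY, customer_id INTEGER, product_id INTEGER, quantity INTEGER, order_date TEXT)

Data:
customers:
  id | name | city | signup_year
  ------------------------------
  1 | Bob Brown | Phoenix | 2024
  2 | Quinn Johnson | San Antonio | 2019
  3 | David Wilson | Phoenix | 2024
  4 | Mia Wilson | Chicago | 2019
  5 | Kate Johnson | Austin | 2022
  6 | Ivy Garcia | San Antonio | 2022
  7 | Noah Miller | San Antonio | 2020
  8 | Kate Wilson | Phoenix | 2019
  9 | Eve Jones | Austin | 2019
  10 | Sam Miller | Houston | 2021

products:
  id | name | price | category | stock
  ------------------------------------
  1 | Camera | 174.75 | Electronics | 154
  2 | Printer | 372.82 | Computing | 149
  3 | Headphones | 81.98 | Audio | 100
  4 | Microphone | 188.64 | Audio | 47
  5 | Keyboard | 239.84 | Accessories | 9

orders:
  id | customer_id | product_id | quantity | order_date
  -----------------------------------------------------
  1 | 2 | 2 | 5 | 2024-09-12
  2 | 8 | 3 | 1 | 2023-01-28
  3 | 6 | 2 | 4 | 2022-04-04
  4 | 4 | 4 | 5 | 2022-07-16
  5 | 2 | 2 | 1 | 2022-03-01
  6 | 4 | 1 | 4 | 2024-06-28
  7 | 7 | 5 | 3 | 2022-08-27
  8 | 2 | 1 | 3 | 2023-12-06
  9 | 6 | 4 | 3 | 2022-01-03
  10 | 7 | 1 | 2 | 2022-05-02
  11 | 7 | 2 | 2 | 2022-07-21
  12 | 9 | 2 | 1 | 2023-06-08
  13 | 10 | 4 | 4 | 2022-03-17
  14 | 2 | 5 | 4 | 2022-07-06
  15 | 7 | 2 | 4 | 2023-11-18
SELECT p.name, COUNT(*) AS n FROM orders c JOIN customers p ON c.customer_id = p.id GROUP BY p.id, p.name

Execution result:
name | n
Quinn Johnson | 4
Mia Wilson | 2
Ivy Garcia | 2
Noah Miller | 4
Kate Wilson | 1
Eve Jones | 1
Sam Miller | 1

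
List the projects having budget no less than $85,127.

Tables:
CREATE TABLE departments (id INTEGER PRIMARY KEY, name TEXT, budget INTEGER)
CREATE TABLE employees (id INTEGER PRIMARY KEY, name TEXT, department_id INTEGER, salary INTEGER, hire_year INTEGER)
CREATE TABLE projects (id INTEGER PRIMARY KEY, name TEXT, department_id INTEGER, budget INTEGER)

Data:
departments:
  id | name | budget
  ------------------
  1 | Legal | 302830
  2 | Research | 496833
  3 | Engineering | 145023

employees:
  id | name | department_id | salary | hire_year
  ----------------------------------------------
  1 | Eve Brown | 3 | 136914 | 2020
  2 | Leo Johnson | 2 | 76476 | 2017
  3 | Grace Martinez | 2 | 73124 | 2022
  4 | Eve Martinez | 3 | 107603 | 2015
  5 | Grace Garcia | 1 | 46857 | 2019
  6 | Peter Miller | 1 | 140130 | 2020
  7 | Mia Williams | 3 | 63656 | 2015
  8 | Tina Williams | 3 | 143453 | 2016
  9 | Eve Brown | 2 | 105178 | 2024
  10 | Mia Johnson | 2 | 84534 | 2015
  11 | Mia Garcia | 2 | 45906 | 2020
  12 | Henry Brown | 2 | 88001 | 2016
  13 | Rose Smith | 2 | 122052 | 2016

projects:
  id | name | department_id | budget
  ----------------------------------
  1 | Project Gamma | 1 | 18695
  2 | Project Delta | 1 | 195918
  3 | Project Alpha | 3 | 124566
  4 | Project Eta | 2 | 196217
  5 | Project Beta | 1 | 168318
SELECT name, budget FROM projects WHERE budget >= 85127

Execution result:
name | budget
Project Delta | 195918
Project Alpha | 124566
Project Eta | 196217
Project Beta | 168318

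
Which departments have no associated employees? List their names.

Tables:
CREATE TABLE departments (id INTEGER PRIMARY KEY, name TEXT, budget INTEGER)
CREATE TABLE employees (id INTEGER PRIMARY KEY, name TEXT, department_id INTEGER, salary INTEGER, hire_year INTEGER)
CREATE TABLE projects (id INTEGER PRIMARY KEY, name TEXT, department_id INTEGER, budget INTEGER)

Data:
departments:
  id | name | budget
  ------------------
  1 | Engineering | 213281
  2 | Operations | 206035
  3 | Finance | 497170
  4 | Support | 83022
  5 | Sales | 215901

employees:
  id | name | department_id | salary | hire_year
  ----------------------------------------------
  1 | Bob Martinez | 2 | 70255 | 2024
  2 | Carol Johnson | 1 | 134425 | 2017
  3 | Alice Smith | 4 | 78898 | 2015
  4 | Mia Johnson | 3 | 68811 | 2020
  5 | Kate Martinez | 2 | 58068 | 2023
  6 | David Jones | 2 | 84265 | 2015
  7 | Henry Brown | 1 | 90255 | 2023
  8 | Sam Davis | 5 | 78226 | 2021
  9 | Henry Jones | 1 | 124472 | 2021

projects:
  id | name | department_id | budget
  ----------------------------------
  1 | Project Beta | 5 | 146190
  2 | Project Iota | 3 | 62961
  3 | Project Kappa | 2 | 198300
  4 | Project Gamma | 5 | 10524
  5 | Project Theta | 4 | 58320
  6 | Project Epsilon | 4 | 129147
SELECT p.name FROM departments p LEFT JOIN employees c ON c.department_id = p.id WHERE c.id IS NULL

Execution result:
(no rows)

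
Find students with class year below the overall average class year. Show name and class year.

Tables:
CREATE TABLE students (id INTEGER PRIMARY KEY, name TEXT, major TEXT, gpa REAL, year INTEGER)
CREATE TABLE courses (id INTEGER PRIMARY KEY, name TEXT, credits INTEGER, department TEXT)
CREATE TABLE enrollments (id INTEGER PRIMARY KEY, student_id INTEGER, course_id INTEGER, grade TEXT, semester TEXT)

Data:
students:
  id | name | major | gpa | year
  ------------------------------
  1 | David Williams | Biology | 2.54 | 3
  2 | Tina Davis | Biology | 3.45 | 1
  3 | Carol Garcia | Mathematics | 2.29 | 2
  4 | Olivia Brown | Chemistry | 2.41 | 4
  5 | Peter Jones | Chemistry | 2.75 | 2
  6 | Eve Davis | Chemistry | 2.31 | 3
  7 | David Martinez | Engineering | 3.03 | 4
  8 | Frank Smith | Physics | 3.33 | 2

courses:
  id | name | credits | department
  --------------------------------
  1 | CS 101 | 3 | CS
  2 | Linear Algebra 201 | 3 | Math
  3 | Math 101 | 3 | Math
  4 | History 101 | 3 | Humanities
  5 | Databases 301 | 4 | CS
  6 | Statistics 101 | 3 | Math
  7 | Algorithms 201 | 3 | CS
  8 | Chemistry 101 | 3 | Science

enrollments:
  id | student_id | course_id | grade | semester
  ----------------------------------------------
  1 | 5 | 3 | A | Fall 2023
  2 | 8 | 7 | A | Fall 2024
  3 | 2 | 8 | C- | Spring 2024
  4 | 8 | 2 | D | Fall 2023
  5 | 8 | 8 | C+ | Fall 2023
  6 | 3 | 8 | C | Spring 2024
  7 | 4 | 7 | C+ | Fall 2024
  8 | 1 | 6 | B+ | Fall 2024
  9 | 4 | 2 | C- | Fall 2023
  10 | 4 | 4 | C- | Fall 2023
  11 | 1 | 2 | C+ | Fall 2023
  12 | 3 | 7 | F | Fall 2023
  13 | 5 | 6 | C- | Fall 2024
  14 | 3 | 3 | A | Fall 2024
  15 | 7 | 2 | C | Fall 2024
SELECT name, year FROM students WHERE year < (SELECT AVG(year) FROM students)

Execution result:
name | year
Tina Davis | 1
Carol Garcia | 2
Peter Jones | 2
Frank Smith | 2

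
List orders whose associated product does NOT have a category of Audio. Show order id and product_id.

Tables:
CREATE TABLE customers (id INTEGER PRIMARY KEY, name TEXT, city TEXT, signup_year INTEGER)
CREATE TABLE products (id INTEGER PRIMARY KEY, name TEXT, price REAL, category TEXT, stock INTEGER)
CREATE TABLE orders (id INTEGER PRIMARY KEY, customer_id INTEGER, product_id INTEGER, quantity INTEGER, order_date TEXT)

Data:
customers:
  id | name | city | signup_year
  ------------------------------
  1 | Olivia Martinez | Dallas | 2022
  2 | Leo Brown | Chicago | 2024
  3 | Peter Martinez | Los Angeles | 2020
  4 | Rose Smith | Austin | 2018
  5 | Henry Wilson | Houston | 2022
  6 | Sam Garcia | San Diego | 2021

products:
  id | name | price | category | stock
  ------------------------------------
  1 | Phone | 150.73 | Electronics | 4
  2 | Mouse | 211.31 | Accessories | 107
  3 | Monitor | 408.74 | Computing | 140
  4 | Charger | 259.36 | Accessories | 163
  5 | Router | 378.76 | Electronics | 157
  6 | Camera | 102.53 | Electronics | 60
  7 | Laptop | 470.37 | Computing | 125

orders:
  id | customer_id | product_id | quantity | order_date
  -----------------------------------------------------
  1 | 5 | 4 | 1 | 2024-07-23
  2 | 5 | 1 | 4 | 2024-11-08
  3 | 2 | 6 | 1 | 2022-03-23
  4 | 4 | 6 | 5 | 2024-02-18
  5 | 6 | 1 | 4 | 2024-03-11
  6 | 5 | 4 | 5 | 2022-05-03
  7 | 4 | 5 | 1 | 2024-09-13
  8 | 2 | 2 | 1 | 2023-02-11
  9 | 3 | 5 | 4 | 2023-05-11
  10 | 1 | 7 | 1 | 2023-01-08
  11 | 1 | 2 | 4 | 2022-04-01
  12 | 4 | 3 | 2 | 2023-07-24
SELECT id, product_id FROM orders WHERE product_id NOT IN (SELECT id FROM products WHERE category = 'Audio')

Execution result:
id | product_id
1 | 4
2 | 1
3 | 6
4 | 6
5 | 1
6 | 4
7 | 5
8 | 2
9 | 5
10 | 7
11 | 2
12 | 3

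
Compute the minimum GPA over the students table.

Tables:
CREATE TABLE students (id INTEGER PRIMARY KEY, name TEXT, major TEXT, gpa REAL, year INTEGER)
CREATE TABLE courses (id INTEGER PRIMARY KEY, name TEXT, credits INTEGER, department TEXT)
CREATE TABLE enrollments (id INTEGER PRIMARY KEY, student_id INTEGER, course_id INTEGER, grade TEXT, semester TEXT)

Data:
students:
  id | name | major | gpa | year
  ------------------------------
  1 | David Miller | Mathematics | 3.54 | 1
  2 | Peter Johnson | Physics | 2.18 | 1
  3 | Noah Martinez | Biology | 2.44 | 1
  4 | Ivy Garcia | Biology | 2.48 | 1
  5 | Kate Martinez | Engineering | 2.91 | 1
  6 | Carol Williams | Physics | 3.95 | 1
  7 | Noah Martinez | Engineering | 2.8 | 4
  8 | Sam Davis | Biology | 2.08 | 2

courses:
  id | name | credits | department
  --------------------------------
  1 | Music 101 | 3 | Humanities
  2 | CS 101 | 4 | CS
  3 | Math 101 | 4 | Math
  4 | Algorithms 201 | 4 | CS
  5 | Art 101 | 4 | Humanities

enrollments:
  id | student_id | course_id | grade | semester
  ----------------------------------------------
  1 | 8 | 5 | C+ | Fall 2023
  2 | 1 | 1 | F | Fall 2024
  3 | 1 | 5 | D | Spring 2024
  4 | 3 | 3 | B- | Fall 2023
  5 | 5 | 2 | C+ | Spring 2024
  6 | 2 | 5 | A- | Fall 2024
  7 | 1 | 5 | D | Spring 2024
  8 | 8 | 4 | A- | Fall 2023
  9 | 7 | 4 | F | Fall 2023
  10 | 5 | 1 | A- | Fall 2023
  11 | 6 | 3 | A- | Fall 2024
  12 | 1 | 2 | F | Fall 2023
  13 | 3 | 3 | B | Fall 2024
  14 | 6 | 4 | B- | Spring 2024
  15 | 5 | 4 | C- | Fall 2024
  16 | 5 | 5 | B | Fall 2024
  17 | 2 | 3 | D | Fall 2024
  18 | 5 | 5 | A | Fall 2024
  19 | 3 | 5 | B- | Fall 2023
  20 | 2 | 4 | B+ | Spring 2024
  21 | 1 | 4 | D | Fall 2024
SELECT MIN(gpa) FROM students

Execution result:
2.08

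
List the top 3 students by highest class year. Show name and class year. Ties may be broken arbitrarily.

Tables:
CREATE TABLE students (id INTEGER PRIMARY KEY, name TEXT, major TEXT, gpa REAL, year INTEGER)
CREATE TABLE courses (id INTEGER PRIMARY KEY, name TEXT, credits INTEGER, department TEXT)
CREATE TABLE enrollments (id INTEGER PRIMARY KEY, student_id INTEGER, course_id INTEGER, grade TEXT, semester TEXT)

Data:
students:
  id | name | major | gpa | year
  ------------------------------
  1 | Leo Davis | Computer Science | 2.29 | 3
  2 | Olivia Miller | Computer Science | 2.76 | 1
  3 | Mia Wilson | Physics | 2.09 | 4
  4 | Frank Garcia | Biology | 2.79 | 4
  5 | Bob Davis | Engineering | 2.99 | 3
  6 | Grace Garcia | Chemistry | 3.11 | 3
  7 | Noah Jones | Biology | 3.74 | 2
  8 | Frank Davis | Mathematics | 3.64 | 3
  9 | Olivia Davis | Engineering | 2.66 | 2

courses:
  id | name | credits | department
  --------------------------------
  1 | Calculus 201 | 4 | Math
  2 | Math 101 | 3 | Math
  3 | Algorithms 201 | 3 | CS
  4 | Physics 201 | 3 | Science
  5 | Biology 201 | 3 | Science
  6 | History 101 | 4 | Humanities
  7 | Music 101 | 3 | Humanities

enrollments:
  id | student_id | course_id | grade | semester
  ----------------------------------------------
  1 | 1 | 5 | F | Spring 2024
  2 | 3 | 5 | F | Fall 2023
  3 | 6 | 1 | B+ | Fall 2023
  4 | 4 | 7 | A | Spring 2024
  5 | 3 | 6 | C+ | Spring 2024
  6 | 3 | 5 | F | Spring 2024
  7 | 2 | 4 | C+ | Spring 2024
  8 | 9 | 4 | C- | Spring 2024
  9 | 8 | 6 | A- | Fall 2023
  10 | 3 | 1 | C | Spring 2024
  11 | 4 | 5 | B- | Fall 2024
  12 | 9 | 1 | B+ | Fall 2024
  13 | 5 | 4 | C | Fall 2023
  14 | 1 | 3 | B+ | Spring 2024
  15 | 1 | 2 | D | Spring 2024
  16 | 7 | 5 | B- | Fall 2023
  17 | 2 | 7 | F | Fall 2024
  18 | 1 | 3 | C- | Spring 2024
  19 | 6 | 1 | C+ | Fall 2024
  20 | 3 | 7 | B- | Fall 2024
SELECT name, year FROM students ORDER BY year DESC LIMIT 3

Execution result:
name | year
Mia Wilson | 4
Frank Garcia | 4
Leo Davis | 3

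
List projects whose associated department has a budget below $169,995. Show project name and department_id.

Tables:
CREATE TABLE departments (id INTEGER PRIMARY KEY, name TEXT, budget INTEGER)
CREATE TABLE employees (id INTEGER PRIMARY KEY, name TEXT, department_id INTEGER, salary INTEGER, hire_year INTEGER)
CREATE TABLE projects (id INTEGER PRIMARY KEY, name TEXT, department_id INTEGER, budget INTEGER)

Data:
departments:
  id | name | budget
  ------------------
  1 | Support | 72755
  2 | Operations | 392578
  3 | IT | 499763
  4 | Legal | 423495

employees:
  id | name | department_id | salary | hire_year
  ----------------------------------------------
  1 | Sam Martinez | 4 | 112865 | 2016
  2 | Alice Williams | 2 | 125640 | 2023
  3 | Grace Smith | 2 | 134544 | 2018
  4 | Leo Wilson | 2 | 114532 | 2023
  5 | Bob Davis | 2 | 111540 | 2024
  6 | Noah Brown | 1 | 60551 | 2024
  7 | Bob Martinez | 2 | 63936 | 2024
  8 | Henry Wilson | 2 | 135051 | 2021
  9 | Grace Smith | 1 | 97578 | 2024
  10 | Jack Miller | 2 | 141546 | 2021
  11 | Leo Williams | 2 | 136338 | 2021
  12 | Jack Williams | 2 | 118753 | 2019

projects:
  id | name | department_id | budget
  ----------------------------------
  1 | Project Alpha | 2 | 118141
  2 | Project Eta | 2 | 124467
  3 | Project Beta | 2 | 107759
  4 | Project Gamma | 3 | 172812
SELECT name, department_id FROM projects WHERE department_id IN (SELECT id FROM departments WHERE budget < 169995)

Execution result:
(no rows)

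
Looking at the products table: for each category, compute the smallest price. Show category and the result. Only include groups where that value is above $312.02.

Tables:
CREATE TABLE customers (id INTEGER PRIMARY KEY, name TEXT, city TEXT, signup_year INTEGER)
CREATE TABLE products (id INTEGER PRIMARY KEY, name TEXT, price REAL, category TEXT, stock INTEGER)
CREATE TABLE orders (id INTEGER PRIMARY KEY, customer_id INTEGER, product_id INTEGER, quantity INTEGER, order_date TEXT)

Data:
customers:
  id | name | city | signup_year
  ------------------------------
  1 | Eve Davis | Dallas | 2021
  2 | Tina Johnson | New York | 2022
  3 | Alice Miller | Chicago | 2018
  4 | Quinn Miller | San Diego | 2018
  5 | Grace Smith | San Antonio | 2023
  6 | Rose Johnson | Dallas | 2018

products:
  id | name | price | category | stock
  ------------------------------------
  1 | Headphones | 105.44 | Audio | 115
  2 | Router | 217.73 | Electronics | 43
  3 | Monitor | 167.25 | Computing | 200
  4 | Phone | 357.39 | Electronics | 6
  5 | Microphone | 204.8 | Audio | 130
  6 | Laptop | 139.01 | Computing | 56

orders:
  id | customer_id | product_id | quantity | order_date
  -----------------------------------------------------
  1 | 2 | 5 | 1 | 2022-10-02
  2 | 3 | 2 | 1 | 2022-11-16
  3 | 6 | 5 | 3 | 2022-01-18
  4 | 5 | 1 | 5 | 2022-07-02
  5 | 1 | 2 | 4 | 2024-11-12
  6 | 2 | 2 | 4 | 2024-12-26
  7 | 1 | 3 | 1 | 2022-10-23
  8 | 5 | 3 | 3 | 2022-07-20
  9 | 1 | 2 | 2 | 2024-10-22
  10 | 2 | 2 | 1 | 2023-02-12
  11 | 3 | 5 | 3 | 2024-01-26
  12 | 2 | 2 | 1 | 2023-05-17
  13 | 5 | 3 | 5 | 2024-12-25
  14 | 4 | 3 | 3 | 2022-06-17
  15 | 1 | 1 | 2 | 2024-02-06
SELECT category, MIN(price) AS min_price FROM products GROUP BY category HAVING MIN(price) > 312.02

Execution result:
(no rows)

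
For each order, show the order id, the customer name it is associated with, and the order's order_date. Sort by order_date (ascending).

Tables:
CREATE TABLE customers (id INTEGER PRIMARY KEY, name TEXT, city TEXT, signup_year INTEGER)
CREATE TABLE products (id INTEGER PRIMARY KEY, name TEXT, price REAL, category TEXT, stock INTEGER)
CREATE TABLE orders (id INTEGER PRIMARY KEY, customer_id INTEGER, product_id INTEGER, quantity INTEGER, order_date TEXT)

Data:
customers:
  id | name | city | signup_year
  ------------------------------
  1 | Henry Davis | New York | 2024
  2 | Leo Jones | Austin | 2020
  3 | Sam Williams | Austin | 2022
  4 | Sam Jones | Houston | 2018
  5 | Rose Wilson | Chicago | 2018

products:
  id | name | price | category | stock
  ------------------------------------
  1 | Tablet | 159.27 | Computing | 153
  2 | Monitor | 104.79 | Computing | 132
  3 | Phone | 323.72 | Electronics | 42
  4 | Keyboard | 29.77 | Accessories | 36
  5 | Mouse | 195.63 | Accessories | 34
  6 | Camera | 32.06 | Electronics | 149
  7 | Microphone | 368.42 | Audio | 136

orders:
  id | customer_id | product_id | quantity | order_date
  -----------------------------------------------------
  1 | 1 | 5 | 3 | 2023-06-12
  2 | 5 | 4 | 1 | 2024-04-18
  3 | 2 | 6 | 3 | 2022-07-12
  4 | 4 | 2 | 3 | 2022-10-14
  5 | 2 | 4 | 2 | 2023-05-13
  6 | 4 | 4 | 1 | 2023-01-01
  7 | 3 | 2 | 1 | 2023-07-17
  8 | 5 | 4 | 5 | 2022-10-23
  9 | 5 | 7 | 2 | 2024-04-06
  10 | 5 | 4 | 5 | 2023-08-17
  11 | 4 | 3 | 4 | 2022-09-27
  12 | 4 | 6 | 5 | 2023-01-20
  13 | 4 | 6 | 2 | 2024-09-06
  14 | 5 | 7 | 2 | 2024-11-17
SELECT c.id, p.name AS customer, c.order_date FROM orders c JOIN customers p ON c.customer_id = p.id ORDER BY c.order_date ASC

Execution result:
id | customer | order_date
3 | Leo Jones | 2022-07-12
11 | Sam Jones | 2022-09-27
4 | Sam Jones | 2022-10-14
8 | Rose Wilson | 2022-10-23
6 | Sam Jones | 2023-01-01
12 | Sam Jones | 2023-01-20
5 | Leo Jones | 2023-05-13
1 | Henry Davis | 2023-06-12
7 | Sam Williams | 2023-07-17
10 | Rose Wilson | 2023-08-17
9 | Rose Wilson | 2024-04-06
2 | Rose Wilson | 2024-04-18
13 | Sam Jones | 2024-09-06
14 | Rose Wilson | 2024-11-17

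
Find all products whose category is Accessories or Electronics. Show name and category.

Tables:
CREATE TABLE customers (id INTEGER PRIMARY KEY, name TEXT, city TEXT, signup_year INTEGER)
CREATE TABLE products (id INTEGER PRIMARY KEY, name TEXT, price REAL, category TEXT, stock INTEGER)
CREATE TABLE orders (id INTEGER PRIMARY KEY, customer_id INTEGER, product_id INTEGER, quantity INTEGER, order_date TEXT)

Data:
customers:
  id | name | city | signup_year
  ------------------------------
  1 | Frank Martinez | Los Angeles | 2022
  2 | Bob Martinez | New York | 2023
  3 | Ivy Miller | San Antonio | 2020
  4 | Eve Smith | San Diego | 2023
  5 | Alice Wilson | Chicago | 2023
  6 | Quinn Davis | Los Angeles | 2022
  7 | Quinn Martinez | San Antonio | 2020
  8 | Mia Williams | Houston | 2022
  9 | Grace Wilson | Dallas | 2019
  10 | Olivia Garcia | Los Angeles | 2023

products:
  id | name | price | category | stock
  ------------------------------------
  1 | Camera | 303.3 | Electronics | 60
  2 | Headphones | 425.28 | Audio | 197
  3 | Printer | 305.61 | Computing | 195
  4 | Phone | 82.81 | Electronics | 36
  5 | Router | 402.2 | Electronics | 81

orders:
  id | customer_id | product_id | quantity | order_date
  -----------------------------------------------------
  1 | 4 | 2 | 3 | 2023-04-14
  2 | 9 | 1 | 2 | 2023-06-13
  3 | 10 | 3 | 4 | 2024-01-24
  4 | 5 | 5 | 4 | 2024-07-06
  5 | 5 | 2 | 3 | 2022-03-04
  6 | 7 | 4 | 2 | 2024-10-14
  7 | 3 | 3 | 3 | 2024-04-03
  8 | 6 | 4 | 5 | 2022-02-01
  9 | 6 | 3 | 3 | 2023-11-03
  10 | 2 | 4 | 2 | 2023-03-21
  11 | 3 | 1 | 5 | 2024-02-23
SELECT name, category FROM products WHERE category IN ('Accessories', 'Electronics')

Execution result:
name | category
Camera | Electronics
Phone | Electronics
Router | Electronics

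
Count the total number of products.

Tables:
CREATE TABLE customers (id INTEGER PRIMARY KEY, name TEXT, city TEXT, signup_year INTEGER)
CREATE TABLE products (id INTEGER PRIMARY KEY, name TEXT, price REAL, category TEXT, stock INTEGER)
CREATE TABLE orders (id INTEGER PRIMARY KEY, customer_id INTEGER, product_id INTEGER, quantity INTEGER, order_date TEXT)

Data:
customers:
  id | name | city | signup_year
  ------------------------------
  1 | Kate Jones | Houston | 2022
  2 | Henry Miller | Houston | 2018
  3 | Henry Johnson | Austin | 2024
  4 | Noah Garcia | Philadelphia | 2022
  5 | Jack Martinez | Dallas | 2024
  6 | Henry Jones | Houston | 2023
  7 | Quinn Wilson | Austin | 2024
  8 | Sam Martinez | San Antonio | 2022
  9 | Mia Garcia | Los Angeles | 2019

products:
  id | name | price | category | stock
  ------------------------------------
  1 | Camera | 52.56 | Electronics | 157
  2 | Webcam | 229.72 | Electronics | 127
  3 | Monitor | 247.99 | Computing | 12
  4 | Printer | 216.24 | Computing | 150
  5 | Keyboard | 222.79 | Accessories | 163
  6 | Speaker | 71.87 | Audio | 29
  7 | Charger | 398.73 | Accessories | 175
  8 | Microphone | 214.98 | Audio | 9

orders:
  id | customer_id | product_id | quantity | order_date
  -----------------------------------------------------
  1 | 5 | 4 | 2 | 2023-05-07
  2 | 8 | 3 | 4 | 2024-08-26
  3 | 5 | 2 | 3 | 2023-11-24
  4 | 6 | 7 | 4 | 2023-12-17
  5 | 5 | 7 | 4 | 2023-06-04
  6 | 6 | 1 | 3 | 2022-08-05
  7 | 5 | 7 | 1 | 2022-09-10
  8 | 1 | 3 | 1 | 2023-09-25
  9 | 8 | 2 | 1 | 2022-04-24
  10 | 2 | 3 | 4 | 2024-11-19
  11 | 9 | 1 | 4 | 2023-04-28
SELECT COUNT(*) FROM products

Execution result:
8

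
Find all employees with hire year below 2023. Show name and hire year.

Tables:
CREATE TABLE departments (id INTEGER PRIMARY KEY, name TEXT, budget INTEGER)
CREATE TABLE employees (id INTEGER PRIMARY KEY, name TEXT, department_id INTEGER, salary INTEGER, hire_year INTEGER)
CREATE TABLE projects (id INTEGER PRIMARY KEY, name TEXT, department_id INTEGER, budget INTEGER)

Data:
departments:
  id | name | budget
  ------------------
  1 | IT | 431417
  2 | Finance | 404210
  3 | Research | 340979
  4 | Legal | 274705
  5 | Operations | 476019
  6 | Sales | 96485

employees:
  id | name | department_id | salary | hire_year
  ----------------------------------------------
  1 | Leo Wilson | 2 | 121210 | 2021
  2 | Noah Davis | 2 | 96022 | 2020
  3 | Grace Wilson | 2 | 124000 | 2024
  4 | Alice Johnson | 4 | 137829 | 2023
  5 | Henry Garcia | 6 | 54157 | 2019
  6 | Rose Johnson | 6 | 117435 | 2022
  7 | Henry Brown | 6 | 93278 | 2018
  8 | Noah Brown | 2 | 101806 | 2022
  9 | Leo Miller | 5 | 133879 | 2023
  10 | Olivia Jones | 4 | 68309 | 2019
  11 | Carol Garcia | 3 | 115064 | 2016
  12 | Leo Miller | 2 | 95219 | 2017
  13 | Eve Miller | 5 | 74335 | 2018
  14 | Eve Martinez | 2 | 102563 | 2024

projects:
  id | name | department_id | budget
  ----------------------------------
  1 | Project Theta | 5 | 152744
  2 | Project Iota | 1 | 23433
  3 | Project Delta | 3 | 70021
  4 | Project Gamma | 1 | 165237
SELECT name, hire_year FROM employees WHERE hire_year < 2023

Execution result:
name | hire_year
Leo Wilson | 2021
Noah Davis | 2020
Henry Garcia | 2019
Rose Johnson | 2022
Henry Brown | 2018
Noah Brown | 2022
Olivia Jones | 2019
Carol Garcia | 2016
Leo Miller | 2017
Eve Miller | 2018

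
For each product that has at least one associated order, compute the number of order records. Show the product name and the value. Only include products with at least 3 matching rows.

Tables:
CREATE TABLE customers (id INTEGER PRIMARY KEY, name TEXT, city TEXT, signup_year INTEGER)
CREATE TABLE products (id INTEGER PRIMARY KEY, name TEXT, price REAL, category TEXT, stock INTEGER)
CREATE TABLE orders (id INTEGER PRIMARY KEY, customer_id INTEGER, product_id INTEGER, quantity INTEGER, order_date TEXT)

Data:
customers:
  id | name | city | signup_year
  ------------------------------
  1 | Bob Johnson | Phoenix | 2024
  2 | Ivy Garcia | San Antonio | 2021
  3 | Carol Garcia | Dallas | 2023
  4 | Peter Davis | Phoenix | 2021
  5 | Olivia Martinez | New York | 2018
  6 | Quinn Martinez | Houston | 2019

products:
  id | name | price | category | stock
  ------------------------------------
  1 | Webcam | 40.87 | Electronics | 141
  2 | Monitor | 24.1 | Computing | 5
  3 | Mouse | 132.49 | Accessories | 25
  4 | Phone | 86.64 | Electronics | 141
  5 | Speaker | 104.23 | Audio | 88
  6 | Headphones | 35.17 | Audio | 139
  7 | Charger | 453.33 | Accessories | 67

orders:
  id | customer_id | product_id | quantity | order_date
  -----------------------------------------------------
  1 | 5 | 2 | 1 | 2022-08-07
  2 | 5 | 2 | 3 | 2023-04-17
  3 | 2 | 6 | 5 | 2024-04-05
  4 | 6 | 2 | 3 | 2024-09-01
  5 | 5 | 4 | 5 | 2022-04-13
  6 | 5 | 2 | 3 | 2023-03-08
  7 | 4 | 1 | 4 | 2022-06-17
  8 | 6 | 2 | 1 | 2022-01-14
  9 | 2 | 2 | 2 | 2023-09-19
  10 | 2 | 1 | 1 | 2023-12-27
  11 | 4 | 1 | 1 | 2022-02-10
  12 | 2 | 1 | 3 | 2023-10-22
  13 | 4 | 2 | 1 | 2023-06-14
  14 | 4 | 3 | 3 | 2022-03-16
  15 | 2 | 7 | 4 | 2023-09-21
SELECT p.name, COUNT(*) AS n FROM orders c JOIN products p ON c.product_id = p.id GROUP BY p.id, p.name HAVING COUNT(*) >= 3

Execution result:
name | n
Webcam | 4
Monitor | 7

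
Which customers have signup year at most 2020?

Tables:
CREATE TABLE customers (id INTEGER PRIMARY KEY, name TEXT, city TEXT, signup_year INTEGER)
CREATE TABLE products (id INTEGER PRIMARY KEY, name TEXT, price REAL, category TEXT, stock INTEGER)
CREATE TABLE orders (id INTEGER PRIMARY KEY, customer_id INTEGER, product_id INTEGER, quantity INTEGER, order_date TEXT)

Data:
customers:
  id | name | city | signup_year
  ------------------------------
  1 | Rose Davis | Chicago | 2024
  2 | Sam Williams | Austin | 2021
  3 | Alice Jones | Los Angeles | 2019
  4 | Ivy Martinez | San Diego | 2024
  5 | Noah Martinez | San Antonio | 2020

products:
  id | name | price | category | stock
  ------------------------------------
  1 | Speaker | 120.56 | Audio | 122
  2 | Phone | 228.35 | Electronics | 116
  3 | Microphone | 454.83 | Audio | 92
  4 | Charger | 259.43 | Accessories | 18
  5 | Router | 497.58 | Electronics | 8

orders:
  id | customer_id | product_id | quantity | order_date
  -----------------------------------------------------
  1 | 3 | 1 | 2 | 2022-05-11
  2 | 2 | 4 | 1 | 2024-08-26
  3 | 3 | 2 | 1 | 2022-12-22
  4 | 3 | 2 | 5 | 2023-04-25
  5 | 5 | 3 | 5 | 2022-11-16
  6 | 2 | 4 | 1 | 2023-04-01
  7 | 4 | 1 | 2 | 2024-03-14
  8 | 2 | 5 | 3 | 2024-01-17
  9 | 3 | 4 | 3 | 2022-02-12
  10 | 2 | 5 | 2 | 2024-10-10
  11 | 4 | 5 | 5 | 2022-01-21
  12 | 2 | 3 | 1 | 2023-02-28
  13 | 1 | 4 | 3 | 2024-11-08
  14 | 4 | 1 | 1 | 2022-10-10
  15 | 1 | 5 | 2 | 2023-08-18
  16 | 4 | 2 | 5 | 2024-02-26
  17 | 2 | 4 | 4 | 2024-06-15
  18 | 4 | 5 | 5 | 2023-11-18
SELECT name, signup_year FROM customers WHERE signup_year <= 2020

Execution result:
name | signup_year
Alice Jones | 2019
Noah Martinez | 2020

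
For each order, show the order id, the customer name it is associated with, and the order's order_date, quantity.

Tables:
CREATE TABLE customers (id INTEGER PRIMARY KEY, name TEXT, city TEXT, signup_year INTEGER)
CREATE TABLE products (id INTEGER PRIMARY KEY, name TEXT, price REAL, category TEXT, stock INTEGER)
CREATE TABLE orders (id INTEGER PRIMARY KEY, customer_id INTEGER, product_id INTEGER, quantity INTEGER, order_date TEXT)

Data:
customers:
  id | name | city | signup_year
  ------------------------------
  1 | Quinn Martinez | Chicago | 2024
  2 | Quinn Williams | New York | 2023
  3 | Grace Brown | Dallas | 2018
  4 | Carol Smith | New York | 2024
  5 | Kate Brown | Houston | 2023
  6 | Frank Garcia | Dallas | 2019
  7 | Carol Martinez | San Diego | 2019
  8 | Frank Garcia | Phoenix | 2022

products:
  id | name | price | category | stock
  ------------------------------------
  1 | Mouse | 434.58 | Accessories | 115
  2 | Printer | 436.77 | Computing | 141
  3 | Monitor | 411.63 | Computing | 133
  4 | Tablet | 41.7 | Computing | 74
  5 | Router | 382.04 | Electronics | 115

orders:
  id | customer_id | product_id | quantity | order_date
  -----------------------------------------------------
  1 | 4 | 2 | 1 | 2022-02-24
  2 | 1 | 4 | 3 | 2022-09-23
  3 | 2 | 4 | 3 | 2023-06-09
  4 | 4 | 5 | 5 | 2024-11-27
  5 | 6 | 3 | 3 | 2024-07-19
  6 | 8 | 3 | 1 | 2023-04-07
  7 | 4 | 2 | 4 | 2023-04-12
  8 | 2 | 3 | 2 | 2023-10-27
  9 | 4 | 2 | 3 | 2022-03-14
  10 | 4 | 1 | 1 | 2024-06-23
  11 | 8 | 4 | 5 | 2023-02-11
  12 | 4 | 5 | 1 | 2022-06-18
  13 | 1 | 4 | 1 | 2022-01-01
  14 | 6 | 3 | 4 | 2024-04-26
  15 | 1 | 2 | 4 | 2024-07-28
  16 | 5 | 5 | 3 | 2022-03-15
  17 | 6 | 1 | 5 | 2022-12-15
SELECT c.id, p.name AS customer, c.order_date, c.quantity FROM orders c JOIN customers p ON c.customer_id = p.id

Execution result:
id | customer | order_date | quantity
1 | Carol Smith | 2022-02-24 | 1
2 | Quinn Martinez | 2022-09-23 | 3
3 | Quinn Williams | 2023-06-09 | 3
4 | Carol Smith | 2024-11-27 | 5
5 | Frank Garcia | 2024-07-19 | 3
6 | Frank Garcia | 2023-04-07 | 1
7 | Carol Smith | 2023-04-12 | 4
8 | Quinn Williams | 2023-10-27 | 2
9 | Carol Smith | 2022-03-14 | 3
10 | Carol Smith | 2024-06-23 | 1
11 | Frank Garcia | 2023-02-11 | 5
12 | Carol Smith | 2022-06-18 | 1
13 | Quinn Martinez | 2022-01-01 | 1
14 | Frank Garcia | 2024-04-26 | 4
15 | Quinn Martinez | 2024-07-28 | 4
16 | Kate Brown | 2022-03-15 | 3
17 | Frank Garcia | 2022-12-15 | 5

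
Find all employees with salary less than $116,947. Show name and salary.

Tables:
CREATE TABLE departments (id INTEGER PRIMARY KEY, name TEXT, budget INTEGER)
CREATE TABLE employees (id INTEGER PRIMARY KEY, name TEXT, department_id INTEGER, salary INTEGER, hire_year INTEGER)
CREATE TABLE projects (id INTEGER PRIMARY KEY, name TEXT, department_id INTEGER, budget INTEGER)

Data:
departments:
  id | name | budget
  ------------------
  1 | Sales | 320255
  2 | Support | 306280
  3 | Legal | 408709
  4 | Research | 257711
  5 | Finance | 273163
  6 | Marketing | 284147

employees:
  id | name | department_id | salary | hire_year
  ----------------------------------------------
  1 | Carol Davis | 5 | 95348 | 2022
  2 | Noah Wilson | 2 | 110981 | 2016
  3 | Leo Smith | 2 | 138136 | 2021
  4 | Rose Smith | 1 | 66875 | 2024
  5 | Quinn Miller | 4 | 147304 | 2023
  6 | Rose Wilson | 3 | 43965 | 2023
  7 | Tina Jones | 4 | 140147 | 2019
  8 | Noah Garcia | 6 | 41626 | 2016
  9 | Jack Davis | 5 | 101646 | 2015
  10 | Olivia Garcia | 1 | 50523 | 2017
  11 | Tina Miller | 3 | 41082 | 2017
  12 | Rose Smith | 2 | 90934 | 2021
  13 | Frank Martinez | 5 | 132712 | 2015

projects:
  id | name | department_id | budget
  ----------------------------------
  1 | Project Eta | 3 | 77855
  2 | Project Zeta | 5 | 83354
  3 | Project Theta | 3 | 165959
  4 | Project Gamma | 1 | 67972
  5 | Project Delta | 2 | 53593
SELECT name, salary FROM employees WHERE salary < 116947

Execution result:
name | salary
Carol Davis | 95348
Noah Wilson | 110981
Rose Smith | 66875
Rose Wilson | 43965
Noah Garcia | 41626
Jack Davis | 101646
Olivia Garcia | 50523
Tina Miller | 41082
Rose Smith | 90934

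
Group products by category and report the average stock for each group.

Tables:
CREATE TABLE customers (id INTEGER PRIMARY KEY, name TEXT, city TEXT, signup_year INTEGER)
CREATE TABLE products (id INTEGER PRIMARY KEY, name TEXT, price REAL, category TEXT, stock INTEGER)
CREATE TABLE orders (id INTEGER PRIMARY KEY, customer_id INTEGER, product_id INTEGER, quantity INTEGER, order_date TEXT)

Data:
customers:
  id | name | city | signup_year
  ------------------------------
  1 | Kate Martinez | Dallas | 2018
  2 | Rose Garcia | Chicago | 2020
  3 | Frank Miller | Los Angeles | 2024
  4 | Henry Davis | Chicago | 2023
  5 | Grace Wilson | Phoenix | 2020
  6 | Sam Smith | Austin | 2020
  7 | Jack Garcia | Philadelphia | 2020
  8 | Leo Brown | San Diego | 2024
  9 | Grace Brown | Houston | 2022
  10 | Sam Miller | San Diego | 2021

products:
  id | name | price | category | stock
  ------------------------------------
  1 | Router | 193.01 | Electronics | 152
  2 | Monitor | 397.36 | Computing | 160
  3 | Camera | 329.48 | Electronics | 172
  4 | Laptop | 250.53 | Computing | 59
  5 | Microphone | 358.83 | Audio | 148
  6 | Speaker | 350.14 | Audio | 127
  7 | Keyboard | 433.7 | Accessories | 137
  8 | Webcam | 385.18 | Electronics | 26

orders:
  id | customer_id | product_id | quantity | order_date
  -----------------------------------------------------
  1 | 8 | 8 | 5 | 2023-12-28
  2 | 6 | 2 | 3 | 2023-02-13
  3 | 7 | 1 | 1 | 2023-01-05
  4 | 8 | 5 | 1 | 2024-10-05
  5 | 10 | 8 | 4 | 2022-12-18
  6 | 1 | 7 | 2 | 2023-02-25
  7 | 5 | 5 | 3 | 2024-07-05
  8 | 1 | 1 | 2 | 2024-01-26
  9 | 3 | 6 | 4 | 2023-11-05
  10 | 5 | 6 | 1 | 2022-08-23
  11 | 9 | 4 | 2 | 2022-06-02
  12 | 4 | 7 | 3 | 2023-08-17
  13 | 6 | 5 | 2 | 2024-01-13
SELECT category, AVG(stock) AS avg_stock FROM products GROUP BY category

Execution result:
category | avg_stock
Accessories | 137.00
Audio | 137.50
Computing | 109.50
Electronics | 116.67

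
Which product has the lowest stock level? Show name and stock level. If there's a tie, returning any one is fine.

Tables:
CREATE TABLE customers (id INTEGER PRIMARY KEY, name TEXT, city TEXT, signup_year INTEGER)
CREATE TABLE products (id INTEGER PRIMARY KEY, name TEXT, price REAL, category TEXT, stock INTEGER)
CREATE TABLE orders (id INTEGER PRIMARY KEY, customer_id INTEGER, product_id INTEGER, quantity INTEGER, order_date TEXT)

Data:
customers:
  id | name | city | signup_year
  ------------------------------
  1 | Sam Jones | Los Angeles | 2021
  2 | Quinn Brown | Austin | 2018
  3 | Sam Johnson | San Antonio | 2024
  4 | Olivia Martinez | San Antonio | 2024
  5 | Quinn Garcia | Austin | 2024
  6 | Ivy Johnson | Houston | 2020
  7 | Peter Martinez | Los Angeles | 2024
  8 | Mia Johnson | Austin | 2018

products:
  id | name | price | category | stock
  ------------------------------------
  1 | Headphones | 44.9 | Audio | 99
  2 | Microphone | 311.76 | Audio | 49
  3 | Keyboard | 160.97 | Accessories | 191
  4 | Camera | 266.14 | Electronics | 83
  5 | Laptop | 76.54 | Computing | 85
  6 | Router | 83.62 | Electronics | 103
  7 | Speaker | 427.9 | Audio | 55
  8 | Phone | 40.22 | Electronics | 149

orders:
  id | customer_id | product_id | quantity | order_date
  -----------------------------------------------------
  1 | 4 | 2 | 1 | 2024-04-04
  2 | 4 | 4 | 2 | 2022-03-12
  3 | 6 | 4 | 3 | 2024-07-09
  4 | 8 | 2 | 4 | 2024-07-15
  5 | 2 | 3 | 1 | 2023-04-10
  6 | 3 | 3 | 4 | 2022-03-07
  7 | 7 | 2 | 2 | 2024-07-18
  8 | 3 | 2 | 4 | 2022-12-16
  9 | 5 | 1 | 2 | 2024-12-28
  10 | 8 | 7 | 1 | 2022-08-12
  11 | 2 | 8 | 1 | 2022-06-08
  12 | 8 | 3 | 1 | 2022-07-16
SELECT name, stock FROM products ORDER BY stock ASC LIMIT 1

Execution result:
name | stock
Microphone | 49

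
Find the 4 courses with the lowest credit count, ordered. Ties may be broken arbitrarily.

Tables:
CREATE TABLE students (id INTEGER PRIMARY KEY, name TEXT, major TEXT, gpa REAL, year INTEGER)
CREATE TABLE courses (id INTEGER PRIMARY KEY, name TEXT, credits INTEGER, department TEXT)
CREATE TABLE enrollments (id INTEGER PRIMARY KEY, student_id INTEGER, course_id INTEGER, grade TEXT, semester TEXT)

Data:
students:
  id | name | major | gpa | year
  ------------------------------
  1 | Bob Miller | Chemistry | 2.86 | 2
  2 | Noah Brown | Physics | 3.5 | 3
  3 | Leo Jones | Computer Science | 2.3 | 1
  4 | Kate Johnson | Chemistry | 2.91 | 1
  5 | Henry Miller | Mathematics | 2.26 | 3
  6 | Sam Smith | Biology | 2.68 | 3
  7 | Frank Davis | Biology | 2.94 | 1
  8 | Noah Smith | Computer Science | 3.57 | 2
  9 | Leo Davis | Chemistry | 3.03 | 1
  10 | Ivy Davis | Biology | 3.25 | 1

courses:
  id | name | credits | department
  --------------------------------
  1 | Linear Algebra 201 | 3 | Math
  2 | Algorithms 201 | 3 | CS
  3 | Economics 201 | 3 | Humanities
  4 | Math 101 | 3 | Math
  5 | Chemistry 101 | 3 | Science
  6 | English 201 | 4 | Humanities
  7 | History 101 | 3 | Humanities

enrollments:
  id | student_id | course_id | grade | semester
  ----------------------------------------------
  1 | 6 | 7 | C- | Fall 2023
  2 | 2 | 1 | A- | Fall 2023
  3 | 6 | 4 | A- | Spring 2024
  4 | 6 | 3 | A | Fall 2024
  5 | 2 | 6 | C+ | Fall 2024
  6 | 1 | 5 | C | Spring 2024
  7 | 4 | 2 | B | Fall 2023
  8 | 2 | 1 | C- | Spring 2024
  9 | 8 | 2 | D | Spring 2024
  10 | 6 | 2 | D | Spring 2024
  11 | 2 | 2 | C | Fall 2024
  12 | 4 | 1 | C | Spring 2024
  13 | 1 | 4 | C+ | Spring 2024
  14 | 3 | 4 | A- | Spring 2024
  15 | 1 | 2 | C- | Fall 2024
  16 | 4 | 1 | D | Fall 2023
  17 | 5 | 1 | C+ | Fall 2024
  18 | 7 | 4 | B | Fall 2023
SELECT name, credits FROM courses ORDER BY credits ASC LIMIT 4

Execution result:
name | credits
Linear Algebra 201 | 3
Algorithms 201 | 3
Economics 201 | 3
Math 101 | 3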